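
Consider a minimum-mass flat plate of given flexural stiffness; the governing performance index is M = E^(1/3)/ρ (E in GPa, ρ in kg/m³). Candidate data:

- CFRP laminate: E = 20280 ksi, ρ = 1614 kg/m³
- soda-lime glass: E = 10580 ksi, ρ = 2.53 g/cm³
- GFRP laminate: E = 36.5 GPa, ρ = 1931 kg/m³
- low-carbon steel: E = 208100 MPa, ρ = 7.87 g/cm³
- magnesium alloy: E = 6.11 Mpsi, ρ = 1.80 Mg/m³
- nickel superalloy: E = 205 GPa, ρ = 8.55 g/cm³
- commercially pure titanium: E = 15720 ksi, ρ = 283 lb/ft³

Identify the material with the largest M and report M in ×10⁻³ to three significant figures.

CFRP laminate, M = 3.22×10⁻³

Convert each candidate to consistent units, then evaluate M:
  CFRP laminate: E = 139.8 GPa, ρ = 1614 kg/m³
  soda-lime glass: E = 72.95 GPa, ρ = 2530 kg/m³
  GFRP laminate: E = 36.50 GPa, ρ = 1931 kg/m³
  low-carbon steel: E = 208.1 GPa, ρ = 7870 kg/m³
  magnesium alloy: E = 42.13 GPa, ρ = 1800 kg/m³
  nickel superalloy: E = 205.0 GPa, ρ = 8550 kg/m³
  commercially pure titanium: E = 108.4 GPa, ρ = 4533 kg/m³
  CFRP laminate: M = 3.22×10⁻³
  magnesium alloy: M = 1.93×10⁻³
  GFRP laminate: M = 1.72×10⁻³
  soda-lime glass: M = 1.65×10⁻³
  commercially pure titanium: M = 1.05×10⁻³
  low-carbon steel: M = 0.753×10⁻³
  nickel superalloy: M = 0.690×10⁻³
Highest index: CFRP laminate.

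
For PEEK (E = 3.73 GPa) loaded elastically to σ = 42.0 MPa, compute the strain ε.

0.0113

ε = σ/E = 42.0 / 3730 = 0.0113.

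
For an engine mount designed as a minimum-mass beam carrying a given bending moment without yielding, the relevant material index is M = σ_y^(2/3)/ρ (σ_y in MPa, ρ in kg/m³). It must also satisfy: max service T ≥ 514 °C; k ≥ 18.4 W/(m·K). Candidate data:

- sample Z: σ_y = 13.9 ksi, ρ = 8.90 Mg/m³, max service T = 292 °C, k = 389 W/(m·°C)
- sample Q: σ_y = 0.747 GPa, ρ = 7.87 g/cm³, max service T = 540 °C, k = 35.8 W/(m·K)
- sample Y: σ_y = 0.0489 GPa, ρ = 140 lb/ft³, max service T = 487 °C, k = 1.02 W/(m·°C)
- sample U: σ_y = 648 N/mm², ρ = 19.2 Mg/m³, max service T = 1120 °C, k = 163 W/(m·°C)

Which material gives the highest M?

sample Q

Screen on constraints: max service T ≥ 514 °C; k ≥ 18.4 W/(m·K). Survivors: sample Q, sample U.
Convert each candidate to consistent units, then evaluate M:
  sample Q: σ_y = 747.0 MPa, ρ = 7870 kg/m³
  sample U: σ_y = 648.0 MPa, ρ = 19200 kg/m³
  sample Q: M = 10.5×10⁻³
  sample U: M = 3.90×10⁻³
Sample Q ranks first.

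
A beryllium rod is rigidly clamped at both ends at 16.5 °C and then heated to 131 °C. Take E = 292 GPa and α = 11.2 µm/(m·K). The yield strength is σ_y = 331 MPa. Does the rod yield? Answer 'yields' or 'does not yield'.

yields

ΔT = 114.5 K. Constrained thermal stress σ = E·α·ΔT = 292.0×10³ MPa × 11.2×10⁻⁶ × 114.5 = 374 MPa (compressive).
Compare to σ_y = 331 MPa: σ ≥ σ_y, so it yields.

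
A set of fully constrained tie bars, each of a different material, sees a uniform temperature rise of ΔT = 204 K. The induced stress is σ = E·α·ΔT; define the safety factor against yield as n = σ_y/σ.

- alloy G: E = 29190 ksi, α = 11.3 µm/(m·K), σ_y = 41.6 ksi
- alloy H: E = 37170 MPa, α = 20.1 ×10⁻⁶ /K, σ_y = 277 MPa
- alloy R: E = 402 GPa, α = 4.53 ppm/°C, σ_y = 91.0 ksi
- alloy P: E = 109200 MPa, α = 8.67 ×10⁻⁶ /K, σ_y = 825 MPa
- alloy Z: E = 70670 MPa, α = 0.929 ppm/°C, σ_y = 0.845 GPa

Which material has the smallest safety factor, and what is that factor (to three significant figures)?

Per material, after unit conversion:
  alloy G: E = 201.3, α = 11.3, σ_y = 286.8 → σ = 464 MPa, n = 0.618
  alloy H: E = 37.17, α = 20.1, σ_y = 277.0 → σ = 152 MPa, n = 1.82
  alloy R: E = 402.0, α = 4.53, σ_y = 627.4 → σ = 371 MPa, n = 1.69
  alloy P: E = 109.2, α = 8.67, σ_y = 825.0 → σ = 193 MPa, n = 4.27
  alloy Z: E = 70.67, α = 0.929, σ_y = 845.0 → σ = 13.4 MPa, n = 63.1
Smallest n: alloy G with n = 0.618.

alloy G, n = 0.618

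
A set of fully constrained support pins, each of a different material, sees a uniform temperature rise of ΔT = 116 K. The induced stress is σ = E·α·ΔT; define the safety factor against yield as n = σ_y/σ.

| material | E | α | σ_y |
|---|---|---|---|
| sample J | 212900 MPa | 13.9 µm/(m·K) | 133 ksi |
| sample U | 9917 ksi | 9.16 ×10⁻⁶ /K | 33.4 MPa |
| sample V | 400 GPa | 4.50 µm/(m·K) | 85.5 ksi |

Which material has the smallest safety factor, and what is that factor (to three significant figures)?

sample U, n = 0.460

Converting E to GPa, α to ×10⁻⁶/K, σ_y to MPa, then σ and n for each:
  sample J: E = 212.9, α = 13.9, σ_y = 917.0 → σ = 343 MPa, n = 2.67
  sample U: E = 68.38, α = 9.16, σ_y = 33.40 → σ = 72.7 MPa, n = 0.460
  sample V: E = 400.0, α = 4.50, σ_y = 589.5 → σ = 209 MPa, n = 2.82
Smallest n: sample U with n = 0.460.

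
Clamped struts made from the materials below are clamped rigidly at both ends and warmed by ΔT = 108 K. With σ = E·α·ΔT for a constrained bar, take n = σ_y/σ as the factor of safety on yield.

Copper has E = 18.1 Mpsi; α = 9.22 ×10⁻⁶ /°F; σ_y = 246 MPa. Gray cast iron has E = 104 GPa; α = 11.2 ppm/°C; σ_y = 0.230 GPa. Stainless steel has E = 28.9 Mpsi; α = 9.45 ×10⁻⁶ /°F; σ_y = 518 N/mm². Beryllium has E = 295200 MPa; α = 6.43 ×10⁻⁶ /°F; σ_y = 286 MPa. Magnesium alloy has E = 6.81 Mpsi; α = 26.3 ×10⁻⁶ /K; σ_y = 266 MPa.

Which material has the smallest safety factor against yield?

beryllium

With everything in SI (GPa, ×10⁻⁶/K, MPa):
  copper: E = 124.8, α = 16.6, σ_y = 246.0 → σ = 224 MPa, n = 1.10
  gray cast iron: E = 104.0, α = 11.2, σ_y = 230.0 → σ = 126 MPa, n = 1.83
  stainless steel: E = 199.3, α = 17.0, σ_y = 518.0 → σ = 366 MPa, n = 1.42
  beryllium: E = 295.2, α = 11.6, σ_y = 286.0 → σ = 369 MPa, n = 0.775
  magnesium alloy: E = 46.95, α = 26.3, σ_y = 266.0 → σ = 133 MPa, n = 1.99
Beryllium has the lowest safety factor, n = 0.775.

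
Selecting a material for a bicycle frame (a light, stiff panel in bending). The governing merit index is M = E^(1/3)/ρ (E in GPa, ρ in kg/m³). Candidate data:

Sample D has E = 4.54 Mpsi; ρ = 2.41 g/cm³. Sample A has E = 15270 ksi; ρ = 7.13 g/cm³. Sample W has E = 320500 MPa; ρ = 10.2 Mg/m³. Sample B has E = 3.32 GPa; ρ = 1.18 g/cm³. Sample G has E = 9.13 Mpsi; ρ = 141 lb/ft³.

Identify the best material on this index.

sample G

In SI units:
  sample D: E = 31.30 GPa, ρ = 2410 kg/m³
  sample A: E = 105.3 GPa, ρ = 7130 kg/m³
  sample W: E = 320.5 GPa, ρ = 10200 kg/m³
  sample B: E = 3.320 GPa, ρ = 1180 kg/m³
  sample G: E = 62.95 GPa, ρ = 2259 kg/m³
  sample G: M = 1.76×10⁻³
  sample D: M = 1.31×10⁻³
  sample B: M = 1.26×10⁻³
  sample W: M = 0.671×10⁻³
  sample A: M = 0.662×10⁻³
Highest index: sample G.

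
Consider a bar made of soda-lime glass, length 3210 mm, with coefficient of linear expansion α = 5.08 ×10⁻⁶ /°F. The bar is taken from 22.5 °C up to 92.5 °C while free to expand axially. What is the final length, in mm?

Convert α: 5.08×10⁻⁶/°F × (9/5) = 9.14×10⁻⁶/K.
ΔT = 92.5 − 22.5 = 70.00 K.
ΔL = α·L₀·ΔT = 9.14×10⁻⁶ × 3210 mm × 70.00 K = 2.05 mm.
L = L₀ + ΔL = 3210 + 2.05 = 3212.1 mm.

3212.1 mm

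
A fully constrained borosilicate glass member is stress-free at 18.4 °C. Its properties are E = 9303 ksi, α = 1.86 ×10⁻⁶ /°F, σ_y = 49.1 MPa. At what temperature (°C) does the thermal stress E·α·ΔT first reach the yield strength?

247 °C

E = 9303 ksi = 64.14 GPa.
α = 1.86×10⁻⁶/°F × 9/5 = 3.35×10⁻⁶/K.
E·α·ΔT = 49.10 MPa ⇒ ΔT = 49.10 / (64.14×10³ × 3.35×10⁻⁶) = 228.6 K.
T = 18.4 + 228.6 = 247.0 °C.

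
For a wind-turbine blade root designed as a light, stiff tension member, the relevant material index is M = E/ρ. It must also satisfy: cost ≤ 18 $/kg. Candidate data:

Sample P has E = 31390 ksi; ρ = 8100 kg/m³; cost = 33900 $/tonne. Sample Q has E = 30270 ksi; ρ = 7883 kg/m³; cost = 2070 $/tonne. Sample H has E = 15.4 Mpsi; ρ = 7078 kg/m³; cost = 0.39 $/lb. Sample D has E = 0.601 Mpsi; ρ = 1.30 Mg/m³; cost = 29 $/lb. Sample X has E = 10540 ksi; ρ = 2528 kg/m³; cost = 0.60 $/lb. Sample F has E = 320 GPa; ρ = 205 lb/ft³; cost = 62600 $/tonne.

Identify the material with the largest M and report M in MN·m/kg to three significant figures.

Screen on constraints: cost ≤ 18 $/kg. Survivors: sample Q, sample H, sample X.
Convert each candidate to consistent units, then evaluate M:
  sample Q: E = 208.7 GPa, ρ = 7883 kg/m³
  sample H: E = 106.2 GPa, ρ = 7078 kg/m³
  sample X: E = 72.67 GPa, ρ = 2528 kg/m³
  sample X: M = 28.7 MN·m/kg
  sample Q: M = 26.5 MN·m/kg
  sample H: M = 15.0 MN·m/kg
Sample X has the largest M.

sample X, M = 28.7 MN·m/kg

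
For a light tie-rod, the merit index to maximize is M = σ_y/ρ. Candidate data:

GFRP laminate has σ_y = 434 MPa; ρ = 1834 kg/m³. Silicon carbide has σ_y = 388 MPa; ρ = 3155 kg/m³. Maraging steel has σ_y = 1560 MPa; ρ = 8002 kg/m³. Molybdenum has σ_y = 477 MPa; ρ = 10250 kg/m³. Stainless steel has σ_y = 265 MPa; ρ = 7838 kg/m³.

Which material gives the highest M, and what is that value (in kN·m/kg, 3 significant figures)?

Evaluate M for each candidate:
  GFRP laminate: M = 237 kN·m/kg
  maraging steel: M = 195 kN·m/kg
  silicon carbide: M = 123 kN·m/kg
  molybdenum: M = 46.5 kN·m/kg
  stainless steel: M = 33.8 kN·m/kg
The maximum is for GFRP laminate.

GFRP laminate, M = 237 kN·m/kg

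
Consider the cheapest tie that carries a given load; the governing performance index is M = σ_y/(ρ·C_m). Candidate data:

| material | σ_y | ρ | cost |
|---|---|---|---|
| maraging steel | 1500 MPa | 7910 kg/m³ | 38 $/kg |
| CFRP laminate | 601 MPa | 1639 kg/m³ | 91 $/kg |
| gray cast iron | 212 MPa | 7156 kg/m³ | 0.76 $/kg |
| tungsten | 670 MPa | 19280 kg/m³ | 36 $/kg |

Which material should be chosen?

gray cast iron

Computing M directly (units already consistent):
  gray cast iron: M = 39.0 kN·m per $
  maraging steel: M = 4.99 kN·m per $
  CFRP laminate: M = 4.03 kN·m per $
  tungsten: M = 0.965 kN·m per $
Gray cast iron has the largest M.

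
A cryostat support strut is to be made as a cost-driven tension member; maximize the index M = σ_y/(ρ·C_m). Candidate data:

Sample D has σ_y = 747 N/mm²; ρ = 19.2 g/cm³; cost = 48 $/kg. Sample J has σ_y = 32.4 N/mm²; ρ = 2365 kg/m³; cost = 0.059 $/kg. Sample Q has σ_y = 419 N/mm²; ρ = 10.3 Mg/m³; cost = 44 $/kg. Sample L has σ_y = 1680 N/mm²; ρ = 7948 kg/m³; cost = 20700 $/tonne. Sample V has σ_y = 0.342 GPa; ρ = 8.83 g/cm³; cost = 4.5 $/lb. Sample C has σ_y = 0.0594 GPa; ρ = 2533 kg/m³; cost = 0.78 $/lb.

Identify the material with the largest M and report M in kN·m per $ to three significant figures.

Normalizing units and computing the index:
  sample D: σ_y = 747.0 MPa, ρ = 19200 kg/m³, cost = 48.00 $/kg
  sample J: σ_y = 32.40 MPa, ρ = 2365 kg/m³, cost = 0.05900 $/kg
  sample Q: σ_y = 419.0 MPa, ρ = 10300 kg/m³, cost = 44.00 $/kg
  sample L: σ_y = 1680 MPa, ρ = 7948 kg/m³, cost = 20.70 $/kg
  sample V: σ_y = 342.0 MPa, ρ = 8830 kg/m³, cost = 9.921 $/kg
  sample C: σ_y = 59.40 MPa, ρ = 2533 kg/m³, cost = 1.720 $/kg
  sample J: M = 232 kN·m per $
  sample C: M = 13.6 kN·m per $
  sample L: M = 10.2 kN·m per $
  sample V: M = 3.90 kN·m per $
  sample Q: M = 0.925 kN·m per $
  sample D: M = 0.811 kN·m per $
Sample J ranks first.

sample J, M = 232 kN·m per $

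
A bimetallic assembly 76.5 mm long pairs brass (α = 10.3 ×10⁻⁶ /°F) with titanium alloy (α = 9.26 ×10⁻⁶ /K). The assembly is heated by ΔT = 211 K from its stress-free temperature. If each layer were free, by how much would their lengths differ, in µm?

brass: α = 10.3×10⁻⁶/°F × 9/5 = 18.5×10⁻⁶/K.
Δα = |18.5 − 9.26|×10⁻⁶/K = 9.28×10⁻⁶/K.
ΔL_mismatch = Δα·L·ΔT = 9.28×10⁻⁶ × 76.5 mm × 211.0 K = 150 µm.

150 µm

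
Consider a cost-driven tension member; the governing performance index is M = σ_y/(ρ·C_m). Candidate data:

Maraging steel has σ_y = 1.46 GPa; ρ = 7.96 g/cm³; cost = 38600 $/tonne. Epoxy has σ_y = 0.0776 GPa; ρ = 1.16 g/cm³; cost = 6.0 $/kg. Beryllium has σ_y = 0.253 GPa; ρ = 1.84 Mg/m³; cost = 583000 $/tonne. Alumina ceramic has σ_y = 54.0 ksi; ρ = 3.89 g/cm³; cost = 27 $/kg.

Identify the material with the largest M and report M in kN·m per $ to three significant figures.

epoxy, M = 11.1 kN·m per $

In SI units:
  maraging steel: σ_y = 1460 MPa, ρ = 7960 kg/m³, cost = 38.60 $/kg
  epoxy: σ_y = 77.60 MPa, ρ = 1160 kg/m³, cost = 6.000 $/kg
  beryllium: σ_y = 253.0 MPa, ρ = 1840 kg/m³, cost = 583.0 $/kg
  alumina ceramic: σ_y = 372.3 MPa, ρ = 3890 kg/m³, cost = 27.00 $/kg
  epoxy: M = 11.1 kN·m per $
  maraging steel: M = 4.75 kN·m per $
  alumina ceramic: M = 3.54 kN·m per $
  beryllium: M = 0.236 kN·m per $
Epoxy ranks first.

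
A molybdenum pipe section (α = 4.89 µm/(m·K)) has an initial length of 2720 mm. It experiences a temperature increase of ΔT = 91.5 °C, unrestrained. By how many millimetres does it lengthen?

1.22 mm

ΔL = α·L₀·ΔT = 4.89×10⁻⁶ × 2720 mm × 91.50 K = 1.22 mm.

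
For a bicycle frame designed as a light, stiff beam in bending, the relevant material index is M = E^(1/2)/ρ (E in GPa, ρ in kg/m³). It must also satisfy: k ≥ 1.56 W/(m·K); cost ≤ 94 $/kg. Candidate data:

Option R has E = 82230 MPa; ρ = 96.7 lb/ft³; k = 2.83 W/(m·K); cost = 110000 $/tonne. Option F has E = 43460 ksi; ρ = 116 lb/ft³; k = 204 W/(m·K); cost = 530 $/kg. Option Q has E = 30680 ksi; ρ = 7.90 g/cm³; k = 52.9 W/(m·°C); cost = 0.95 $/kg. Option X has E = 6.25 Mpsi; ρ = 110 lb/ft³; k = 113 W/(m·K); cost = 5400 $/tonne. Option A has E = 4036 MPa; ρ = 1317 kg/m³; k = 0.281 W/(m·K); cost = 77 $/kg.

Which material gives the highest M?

option X

Screen on constraints: k ≥ 1.56 W/(m·K); cost ≤ 94 $/kg. Survivors: option Q, option X.
Convert each candidate to consistent units, then evaluate M:
  option Q: E = 211.5 GPa, ρ = 7900 kg/m³
  option X: E = 43.09 GPa, ρ = 1762 kg/m³
  option X: M = 3.73×10⁻³
  option Q: M = 1.84×10⁻³
Highest index: option X.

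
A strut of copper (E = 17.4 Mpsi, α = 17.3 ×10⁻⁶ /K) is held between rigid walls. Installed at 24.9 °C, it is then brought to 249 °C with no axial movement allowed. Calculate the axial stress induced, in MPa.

465 MPa

E = 17.4 Mpsi = 120.0 GPa.
ΔT = 224.1 K. Constrained thermal stress σ = E·α·ΔT = 120.0×10³ MPa × 17.3×10⁻⁶ × 224.1 = 465 MPa (compressive).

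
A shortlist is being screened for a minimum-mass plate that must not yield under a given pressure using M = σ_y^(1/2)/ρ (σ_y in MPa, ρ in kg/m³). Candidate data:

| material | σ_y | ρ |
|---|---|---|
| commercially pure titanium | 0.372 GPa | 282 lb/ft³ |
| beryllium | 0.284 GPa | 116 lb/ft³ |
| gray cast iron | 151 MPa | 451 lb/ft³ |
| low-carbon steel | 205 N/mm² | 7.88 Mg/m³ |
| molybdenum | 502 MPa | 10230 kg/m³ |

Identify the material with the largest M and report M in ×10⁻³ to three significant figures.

After converting to SI:
  commercially pure titanium: σ_y = 372.0 MPa, ρ = 4517 kg/m³
  beryllium: σ_y = 284.0 MPa, ρ = 1858 kg/m³
  gray cast iron: σ_y = 151.0 MPa, ρ = 7224 kg/m³
  low-carbon steel: σ_y = 205.0 MPa, ρ = 7880 kg/m³
  molybdenum: σ_y = 502.0 MPa, ρ = 10230 kg/m³
  beryllium: M = 9.07×10⁻³
  commercially pure titanium: M = 4.27×10⁻³
  molybdenum: M = 2.19×10⁻³
  low-carbon steel: M = 1.82×10⁻³
  gray cast iron: M = 1.70×10⁻³
Highest index: beryllium.

beryllium, M = 9.07×10⁻³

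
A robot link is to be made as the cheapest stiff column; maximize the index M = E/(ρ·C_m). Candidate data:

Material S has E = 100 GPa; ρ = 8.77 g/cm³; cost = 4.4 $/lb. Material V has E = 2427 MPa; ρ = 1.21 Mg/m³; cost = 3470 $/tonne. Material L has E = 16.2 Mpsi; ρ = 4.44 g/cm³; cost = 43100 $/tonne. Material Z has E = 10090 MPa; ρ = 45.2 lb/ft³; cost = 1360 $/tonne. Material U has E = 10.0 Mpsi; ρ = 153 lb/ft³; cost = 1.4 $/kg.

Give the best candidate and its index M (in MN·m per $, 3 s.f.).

material U, M = 20.1 MN·m per $

Putting every candidate on a common basis:
  material S: E = 100.0 GPa, ρ = 8770 kg/m³, cost = 9.700 $/kg
  material V: E = 2.427 GPa, ρ = 1210 kg/m³, cost = 3.470 $/kg
  material L: E = 111.7 GPa, ρ = 4440 kg/m³, cost = 43.10 $/kg
  material Z: E = 10.09 GPa, ρ = 724.0 kg/m³, cost = 1.360 $/kg
  material U: E = 68.95 GPa, ρ = 2451 kg/m³, cost = 1.400 $/kg
  material U: M = 20.1 MN·m per $
  material Z: M = 10.2 MN·m per $
  material S: M = 1.18 MN·m per $
  material L: M = 0.584 MN·m per $
  material V: M = 0.578 MN·m per $
Material U ranks first.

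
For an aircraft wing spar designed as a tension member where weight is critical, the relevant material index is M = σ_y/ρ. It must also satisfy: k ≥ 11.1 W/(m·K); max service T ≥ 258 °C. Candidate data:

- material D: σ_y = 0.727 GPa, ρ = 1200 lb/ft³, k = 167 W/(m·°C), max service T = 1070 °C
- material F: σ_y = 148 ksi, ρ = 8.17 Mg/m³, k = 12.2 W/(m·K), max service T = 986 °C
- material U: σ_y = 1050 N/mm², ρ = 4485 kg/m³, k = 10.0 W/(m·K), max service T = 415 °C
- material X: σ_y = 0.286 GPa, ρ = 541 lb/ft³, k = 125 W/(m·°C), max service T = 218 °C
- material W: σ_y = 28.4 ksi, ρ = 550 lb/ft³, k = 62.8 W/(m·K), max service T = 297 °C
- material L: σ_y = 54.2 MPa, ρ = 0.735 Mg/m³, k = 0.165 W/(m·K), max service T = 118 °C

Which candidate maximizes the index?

material F

Screen on constraints: k ≥ 11.1 W/(m·K); max service T ≥ 258 °C. Survivors: material D, material F, material W.
After converting to SI:
  material D: σ_y = 727.0 MPa, ρ = 19220 kg/m³
  material F: σ_y = 1020 MPa, ρ = 8170 kg/m³
  material W: σ_y = 195.8 MPa, ρ = 8810 kg/m³
  material F: M = 125 kN·m/kg
  material D: M = 37.8 kN·m/kg
  material W: M = 22.2 kN·m/kg
The maximum is for material F.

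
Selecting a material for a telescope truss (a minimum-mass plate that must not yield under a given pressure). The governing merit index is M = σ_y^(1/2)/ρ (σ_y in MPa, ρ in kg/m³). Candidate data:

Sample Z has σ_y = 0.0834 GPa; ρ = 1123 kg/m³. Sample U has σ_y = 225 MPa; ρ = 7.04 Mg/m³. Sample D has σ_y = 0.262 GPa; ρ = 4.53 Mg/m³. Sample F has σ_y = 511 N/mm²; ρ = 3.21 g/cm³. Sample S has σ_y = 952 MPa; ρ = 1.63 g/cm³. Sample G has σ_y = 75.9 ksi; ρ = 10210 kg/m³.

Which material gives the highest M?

Convert each candidate to consistent units, then evaluate M:
  sample Z: σ_y = 83.40 MPa, ρ = 1123 kg/m³
  sample U: σ_y = 225.0 MPa, ρ = 7040 kg/m³
  sample D: σ_y = 262.0 MPa, ρ = 4530 kg/m³
  sample F: σ_y = 511.0 MPa, ρ = 3210 kg/m³
  sample S: σ_y = 952.0 MPa, ρ = 1630 kg/m³
  sample G: σ_y = 523.3 MPa, ρ = 10210 kg/m³
  sample S: M = 18.9×10⁻³
  sample Z: M = 8.13×10⁻³
  sample F: M = 7.04×10⁻³
  sample D: M = 3.57×10⁻³
  sample G: M = 2.24×10⁻³
  sample U: M = 2.13×10⁻³
The maximum is for sample S.

sample S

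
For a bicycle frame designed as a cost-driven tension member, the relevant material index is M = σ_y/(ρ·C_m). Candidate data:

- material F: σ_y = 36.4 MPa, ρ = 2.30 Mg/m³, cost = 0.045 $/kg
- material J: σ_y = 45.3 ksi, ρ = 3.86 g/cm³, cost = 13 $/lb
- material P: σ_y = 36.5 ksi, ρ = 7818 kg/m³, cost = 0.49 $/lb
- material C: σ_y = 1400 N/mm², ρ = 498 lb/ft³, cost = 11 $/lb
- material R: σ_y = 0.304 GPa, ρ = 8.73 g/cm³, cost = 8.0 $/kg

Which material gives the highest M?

material F

Convert each candidate to consistent units, then evaluate M:
  material F: σ_y = 36.40 MPa, ρ = 2300 kg/m³, cost = 0.04500 $/kg
  material J: σ_y = 312.3 MPa, ρ = 3860 kg/m³, cost = 28.66 $/kg
  material P: σ_y = 251.7 MPa, ρ = 7818 kg/m³, cost = 1.080 $/kg
  material C: σ_y = 1400 MPa, ρ = 7977 kg/m³, cost = 24.25 $/kg
  material R: σ_y = 304.0 MPa, ρ = 8730 kg/m³, cost = 8.000 $/kg
  material F: M = 352 kN·m per $
  material P: M = 29.8 kN·m per $
  material C: M = 7.24 kN·m per $
  material R: M = 4.35 kN·m per $
  material J: M = 2.82 kN·m per $
The maximum is for material F.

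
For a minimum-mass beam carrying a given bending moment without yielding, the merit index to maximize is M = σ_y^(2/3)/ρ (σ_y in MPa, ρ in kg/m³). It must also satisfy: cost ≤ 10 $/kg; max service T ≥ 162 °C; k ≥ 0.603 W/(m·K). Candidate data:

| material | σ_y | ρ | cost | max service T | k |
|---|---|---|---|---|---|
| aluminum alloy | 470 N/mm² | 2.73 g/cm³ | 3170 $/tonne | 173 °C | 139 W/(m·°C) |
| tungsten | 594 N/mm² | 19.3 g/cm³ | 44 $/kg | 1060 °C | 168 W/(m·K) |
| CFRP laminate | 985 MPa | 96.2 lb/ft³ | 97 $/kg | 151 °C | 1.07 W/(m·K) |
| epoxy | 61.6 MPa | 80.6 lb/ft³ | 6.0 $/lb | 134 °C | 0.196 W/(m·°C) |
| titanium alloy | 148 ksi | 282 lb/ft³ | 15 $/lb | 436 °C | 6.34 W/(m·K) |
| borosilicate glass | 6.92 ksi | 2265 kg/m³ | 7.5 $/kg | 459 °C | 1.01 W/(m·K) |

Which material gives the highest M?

aluminum alloy

Screen on constraints: cost ≤ 10 $/kg; max service T ≥ 162 °C; k ≥ 0.603 W/(m·K). Survivors: aluminum alloy, borosilicate glass.
In SI units:
  aluminum alloy: σ_y = 470.0 MPa, ρ = 2730 kg/m³
  borosilicate glass: σ_y = 47.71 MPa, ρ = 2265 kg/m³
  aluminum alloy: M = 22.1×10⁻³
  borosilicate glass: M = 5.81×10⁻³
Highest index: aluminum alloy.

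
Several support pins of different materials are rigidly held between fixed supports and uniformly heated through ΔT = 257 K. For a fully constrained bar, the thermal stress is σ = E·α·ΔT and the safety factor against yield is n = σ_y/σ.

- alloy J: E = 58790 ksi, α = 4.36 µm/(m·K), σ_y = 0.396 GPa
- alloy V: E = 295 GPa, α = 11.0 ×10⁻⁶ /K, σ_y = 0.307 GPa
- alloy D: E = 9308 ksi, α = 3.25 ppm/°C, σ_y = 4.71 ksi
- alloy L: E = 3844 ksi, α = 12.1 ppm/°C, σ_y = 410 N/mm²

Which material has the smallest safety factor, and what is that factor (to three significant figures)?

alloy V, n = 0.368

With everything in SI (GPa, ×10⁻⁶/K, MPa):
  alloy J: E = 405.3, α = 4.36, σ_y = 396.0 → σ = 454 MPa, n = 0.872
  alloy V: E = 295.0, α = 11.0, σ_y = 307.0 → σ = 834 MPa, n = 0.368
  alloy D: E = 64.18, α = 3.25, σ_y = 32.47 → σ = 53.6 MPa, n = 0.606
  alloy L: E = 26.50, α = 12.1, σ_y = 410.0 → σ = 82.4 MPa, n = 4.97
The minimum is alloy V at n = 0.368.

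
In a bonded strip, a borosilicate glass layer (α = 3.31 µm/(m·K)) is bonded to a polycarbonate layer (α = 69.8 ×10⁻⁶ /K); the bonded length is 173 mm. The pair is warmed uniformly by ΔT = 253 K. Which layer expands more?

polycarbonate

α(borosilicate glass) = 3.31×10⁻⁶/K vs α(polycarbonate) = 69.8×10⁻⁶/K.
Higher α expands more for the same ΔT: polycarbonate.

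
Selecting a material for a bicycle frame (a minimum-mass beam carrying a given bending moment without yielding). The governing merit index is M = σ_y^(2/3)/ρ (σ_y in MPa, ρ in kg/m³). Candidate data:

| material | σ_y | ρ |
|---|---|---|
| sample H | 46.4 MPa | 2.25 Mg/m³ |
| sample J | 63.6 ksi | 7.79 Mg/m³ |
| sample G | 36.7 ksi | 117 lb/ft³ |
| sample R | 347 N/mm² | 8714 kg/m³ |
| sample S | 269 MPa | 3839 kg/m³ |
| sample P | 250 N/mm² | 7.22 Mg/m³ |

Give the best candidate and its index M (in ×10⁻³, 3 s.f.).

sample G, M = 21.3×10⁻³

Convert each candidate to consistent units, then evaluate M:
  sample H: σ_y = 46.40 MPa, ρ = 2250 kg/m³
  sample J: σ_y = 438.5 MPa, ρ = 7790 kg/m³
  sample G: σ_y = 253.0 MPa, ρ = 1874 kg/m³
  sample R: σ_y = 347.0 MPa, ρ = 8714 kg/m³
  sample S: σ_y = 269.0 MPa, ρ = 3839 kg/m³
  sample P: σ_y = 250.0 MPa, ρ = 7220 kg/m³
  sample G: M = 21.3×10⁻³
  sample S: M = 10.9×10⁻³
  sample J: M = 7.41×10⁻³
  sample H: M = 5.74×10⁻³
  sample R: M = 5.67×10⁻³
  sample P: M = 5.50×10⁻³
Highest index: sample G.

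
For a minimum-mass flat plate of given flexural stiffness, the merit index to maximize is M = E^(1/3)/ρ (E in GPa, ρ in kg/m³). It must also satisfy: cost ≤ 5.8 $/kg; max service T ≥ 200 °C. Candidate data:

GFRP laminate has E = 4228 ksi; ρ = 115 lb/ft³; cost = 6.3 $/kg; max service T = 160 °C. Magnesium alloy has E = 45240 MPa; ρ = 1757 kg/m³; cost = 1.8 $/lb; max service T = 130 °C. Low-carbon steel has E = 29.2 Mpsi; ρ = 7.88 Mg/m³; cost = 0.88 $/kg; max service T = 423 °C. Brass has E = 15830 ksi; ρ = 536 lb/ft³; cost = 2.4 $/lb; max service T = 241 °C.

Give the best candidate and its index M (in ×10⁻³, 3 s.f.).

Screen on constraints: cost ≤ 5.8 $/kg; max service T ≥ 200 °C. Survivors: low-carbon steel, brass.
Normalizing units and computing the index:
  low-carbon steel: E = 201.3 GPa, ρ = 7880 kg/m³
  brass: E = 109.1 GPa, ρ = 8586 kg/m³
  low-carbon steel: M = 0.744×10⁻³
  brass: M = 0.557×10⁻³
Low-carbon steel ranks first.

low-carbon steel, M = 0.744×10⁻³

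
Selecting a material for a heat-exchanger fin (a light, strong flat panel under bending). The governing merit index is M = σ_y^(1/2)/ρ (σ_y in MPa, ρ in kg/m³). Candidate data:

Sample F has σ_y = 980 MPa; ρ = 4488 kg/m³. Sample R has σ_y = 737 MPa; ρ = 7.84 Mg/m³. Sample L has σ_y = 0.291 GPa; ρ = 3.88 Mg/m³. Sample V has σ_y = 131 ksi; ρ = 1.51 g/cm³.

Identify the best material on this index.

sample V

After converting to SI:
  sample F: σ_y = 980.0 MPa, ρ = 4488 kg/m³
  sample R: σ_y = 737.0 MPa, ρ = 7840 kg/m³
  sample L: σ_y = 291.0 MPa, ρ = 3880 kg/m³
  sample V: σ_y = 903.2 MPa, ρ = 1510 kg/m³
  sample V: M = 19.9×10⁻³
  sample F: M = 6.98×10⁻³
  sample L: M = 4.40×10⁻³
  sample R: M = 3.46×10⁻³
Sample V has the largest M.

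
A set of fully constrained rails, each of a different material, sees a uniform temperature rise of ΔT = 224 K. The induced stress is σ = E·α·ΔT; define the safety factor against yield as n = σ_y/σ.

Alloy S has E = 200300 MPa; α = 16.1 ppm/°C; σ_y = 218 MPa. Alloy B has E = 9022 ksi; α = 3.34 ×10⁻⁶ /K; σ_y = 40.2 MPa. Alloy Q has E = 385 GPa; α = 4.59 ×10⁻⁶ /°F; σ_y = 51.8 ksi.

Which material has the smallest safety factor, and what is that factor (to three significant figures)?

Per material, after unit conversion:
  alloy S: E = 200.3, α = 16.1, σ_y = 218.0 → σ = 722 MPa, n = 0.302
  alloy B: E = 62.20, α = 3.34, σ_y = 40.20 → σ = 46.5 MPa, n = 0.864
  alloy Q: E = 385.0, α = 8.26, σ_y = 357.1 → σ = 713 MPa, n = 0.501
Smallest n: alloy S with n = 0.302.

alloy S, n = 0.302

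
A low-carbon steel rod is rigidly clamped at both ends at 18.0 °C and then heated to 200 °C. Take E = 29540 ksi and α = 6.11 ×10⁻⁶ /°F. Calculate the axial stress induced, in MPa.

E = 29540 ksi = 203.7 GPa.
α = 6.11×10⁻⁶/°F × 9/5 = 11.0×10⁻⁶/K.
ΔT = 182.0 K. Constrained thermal stress σ = E·α·ΔT = 203.7×10³ MPa × 11.0×10⁻⁶ × 182.0 = 408 MPa (compressive).

408 MPa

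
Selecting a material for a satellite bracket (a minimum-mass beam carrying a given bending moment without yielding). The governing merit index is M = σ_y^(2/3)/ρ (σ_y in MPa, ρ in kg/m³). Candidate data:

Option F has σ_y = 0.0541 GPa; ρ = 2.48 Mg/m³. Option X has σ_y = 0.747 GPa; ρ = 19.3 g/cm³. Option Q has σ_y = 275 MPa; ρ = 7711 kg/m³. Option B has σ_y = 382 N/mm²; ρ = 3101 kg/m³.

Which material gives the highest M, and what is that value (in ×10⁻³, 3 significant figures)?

Putting every candidate on a common basis:
  option F: σ_y = 54.10 MPa, ρ = 2480 kg/m³
  option X: σ_y = 747.0 MPa, ρ = 19300 kg/m³
  option Q: σ_y = 275.0 MPa, ρ = 7711 kg/m³
  option B: σ_y = 382.0 MPa, ρ = 3101 kg/m³
  option B: M = 17.0×10⁻³
  option F: M = 5.77×10⁻³
  option Q: M = 5.48×10⁻³
  option X: M = 4.27×10⁻³
The maximum is for option B.

option B, M = 17.0×10⁻³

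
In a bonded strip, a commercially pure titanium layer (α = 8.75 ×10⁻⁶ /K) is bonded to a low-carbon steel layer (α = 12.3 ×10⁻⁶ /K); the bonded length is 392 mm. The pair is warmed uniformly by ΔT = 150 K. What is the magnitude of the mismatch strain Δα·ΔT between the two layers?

5.33×10⁻⁴

Δα = |8.75 − 12.3|×10⁻⁶/K = 3.55×10⁻⁶/K.
Mismatch strain = Δα·ΔT = 3.55×10⁻⁶ × 150.0 = 5.33×10⁻⁴.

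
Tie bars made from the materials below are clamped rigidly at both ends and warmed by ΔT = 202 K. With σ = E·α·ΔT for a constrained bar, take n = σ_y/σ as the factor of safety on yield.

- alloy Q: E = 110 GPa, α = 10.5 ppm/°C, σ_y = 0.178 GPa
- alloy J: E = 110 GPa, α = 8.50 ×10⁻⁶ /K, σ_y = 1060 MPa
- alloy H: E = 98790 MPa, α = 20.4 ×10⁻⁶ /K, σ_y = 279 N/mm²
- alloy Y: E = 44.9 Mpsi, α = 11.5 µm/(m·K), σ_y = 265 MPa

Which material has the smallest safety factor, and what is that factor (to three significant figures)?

alloy Y, n = 0.368

With everything in SI (GPa, ×10⁻⁶/K, MPa):
  alloy Q: E = 110.0, α = 10.5, σ_y = 178.0 → σ = 233 MPa, n = 0.763
  alloy J: E = 110.0, α = 8.50, σ_y = 1060 → σ = 189 MPa, n = 5.61
  alloy H: E = 98.79, α = 20.4, σ_y = 279.0 → σ = 407 MPa, n = 0.685
  alloy Y: E = 309.6, α = 11.5, σ_y = 265.0 → σ = 719 MPa, n = 0.368
Smallest n: alloy Y with n = 0.368.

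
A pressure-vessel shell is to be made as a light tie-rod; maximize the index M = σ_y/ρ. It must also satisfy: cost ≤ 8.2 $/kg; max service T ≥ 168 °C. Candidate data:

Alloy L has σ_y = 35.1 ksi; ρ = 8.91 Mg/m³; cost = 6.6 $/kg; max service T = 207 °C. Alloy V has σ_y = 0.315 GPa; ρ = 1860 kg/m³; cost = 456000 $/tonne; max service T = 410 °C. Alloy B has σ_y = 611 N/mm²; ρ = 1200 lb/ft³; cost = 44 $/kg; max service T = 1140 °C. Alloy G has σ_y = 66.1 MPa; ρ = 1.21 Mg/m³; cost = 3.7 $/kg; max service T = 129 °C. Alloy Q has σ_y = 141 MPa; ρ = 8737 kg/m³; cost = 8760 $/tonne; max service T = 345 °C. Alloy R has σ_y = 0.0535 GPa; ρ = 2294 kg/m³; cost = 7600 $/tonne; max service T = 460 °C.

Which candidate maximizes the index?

Screen on constraints: cost ≤ 8.2 $/kg; max service T ≥ 168 °C. Survivors: alloy L, alloy R.
Putting every candidate on a common basis:
  alloy L: σ_y = 242.0 MPa, ρ = 8910 kg/m³
  alloy R: σ_y = 53.50 MPa, ρ = 2294 kg/m³
  alloy L: M = 27.2 kN·m/kg
  alloy R: M = 23.3 kN·m/kg
Alloy L has the largest M.

alloy L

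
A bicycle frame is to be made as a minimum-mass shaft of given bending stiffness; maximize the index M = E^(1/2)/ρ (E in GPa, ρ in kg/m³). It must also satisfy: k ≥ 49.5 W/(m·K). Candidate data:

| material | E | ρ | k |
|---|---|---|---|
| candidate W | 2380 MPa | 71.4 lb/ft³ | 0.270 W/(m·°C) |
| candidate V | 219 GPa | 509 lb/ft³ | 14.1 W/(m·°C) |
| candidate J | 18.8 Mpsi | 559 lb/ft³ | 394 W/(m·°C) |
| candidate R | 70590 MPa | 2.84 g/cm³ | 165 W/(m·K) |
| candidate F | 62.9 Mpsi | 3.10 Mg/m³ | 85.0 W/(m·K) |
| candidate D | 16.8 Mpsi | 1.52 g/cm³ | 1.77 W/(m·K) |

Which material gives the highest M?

Screen on constraints: k ≥ 49.5 W/(m·K). Survivors: candidate J, candidate R, candidate F.
After converting to SI:
  candidate J: E = 129.6 GPa, ρ = 8954 kg/m³
  candidate R: E = 70.59 GPa, ρ = 2840 kg/m³
  candidate F: E = 433.7 GPa, ρ = 3100 kg/m³
  candidate F: M = 6.72×10⁻³
  candidate R: M = 2.96×10⁻³
  candidate J: M = 1.27×10⁻³
Candidate F has the largest M.

candidate F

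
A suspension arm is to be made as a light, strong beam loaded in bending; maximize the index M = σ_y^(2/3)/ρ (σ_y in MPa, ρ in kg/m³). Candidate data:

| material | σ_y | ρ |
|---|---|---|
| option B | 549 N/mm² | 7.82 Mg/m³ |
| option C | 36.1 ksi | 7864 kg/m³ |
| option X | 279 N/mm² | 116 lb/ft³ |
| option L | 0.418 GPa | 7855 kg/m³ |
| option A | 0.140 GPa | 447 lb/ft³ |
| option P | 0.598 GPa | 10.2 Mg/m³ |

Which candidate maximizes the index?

In SI units:
  option B: σ_y = 549.0 MPa, ρ = 7820 kg/m³
  option C: σ_y = 248.9 MPa, ρ = 7864 kg/m³
  option X: σ_y = 279.0 MPa, ρ = 1858 kg/m³
  option L: σ_y = 418.0 MPa, ρ = 7855 kg/m³
  option A: σ_y = 140.0 MPa, ρ = 7160 kg/m³
  option P: σ_y = 598.0 MPa, ρ = 10200 kg/m³
  option X: M = 23.0×10⁻³
  option B: M = 8.57×10⁻³
  option L: M = 7.12×10⁻³
  option P: M = 6.96×10⁻³
  option C: M = 5.03×10⁻³
  option A: M = 3.77×10⁻³
Highest index: option X.

option X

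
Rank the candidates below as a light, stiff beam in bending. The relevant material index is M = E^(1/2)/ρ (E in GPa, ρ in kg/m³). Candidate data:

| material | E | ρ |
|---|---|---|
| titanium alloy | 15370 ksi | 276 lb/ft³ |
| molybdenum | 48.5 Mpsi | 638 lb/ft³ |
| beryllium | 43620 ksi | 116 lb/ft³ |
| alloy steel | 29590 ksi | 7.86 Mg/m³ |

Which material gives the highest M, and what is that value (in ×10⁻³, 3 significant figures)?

Putting every candidate on a common basis:
  titanium alloy: E = 106.0 GPa, ρ = 4421 kg/m³
  molybdenum: E = 334.4 GPa, ρ = 10220 kg/m³
  beryllium: E = 300.7 GPa, ρ = 1858 kg/m³
  alloy steel: E = 204.0 GPa, ρ = 7860 kg/m³
  beryllium: M = 9.33×10⁻³
  titanium alloy: M = 2.33×10⁻³
  alloy steel: M = 1.82×10⁻³
  molybdenum: M = 1.79×10⁻³
The maximum is for beryllium.

beryllium, M = 9.33×10⁻³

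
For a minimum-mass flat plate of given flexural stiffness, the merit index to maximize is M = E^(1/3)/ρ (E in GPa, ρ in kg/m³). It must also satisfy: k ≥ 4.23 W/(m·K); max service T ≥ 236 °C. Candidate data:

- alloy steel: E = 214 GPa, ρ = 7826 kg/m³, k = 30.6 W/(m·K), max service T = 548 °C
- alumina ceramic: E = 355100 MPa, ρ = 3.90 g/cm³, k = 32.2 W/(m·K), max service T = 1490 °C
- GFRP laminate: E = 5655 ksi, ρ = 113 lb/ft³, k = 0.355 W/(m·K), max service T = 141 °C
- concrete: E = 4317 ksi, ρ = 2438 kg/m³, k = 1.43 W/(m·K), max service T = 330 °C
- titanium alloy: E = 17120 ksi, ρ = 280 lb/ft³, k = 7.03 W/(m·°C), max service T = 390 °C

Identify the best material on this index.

Screen on constraints: k ≥ 4.23 W/(m·K); max service T ≥ 236 °C. Survivors: alloy steel, alumina ceramic, titanium alloy.
After converting to SI:
  alloy steel: E = 214.0 GPa, ρ = 7826 kg/m³
  alumina ceramic: E = 355.1 GPa, ρ = 3900 kg/m³
  titanium alloy: E = 118.0 GPa, ρ = 4485 kg/m³
  alumina ceramic: M = 1.82×10⁻³
  titanium alloy: M = 1.09×10⁻³
  alloy steel: M = 0.764×10⁻³
Highest index: alumina ceramic.

alumina ceramic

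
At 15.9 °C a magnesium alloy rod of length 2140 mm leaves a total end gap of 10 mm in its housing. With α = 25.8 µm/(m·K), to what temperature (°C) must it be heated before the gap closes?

197 °C

α·L₀·ΔT = 10.0 mm ⇒ ΔT = 10.0 / (25.8×10⁻⁶ × 2140.0) = 181.1 K.
T = 15.9 + 181.1 = 197.0 °C.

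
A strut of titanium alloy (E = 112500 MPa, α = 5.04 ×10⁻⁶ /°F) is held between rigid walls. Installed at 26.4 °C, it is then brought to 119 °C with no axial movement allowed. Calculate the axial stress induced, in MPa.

E = 112500 MPa = 112.5 GPa.
α = 5.04×10⁻⁶/°F × 9/5 = 9.07×10⁻⁶/K.
ΔT = 92.60 K. Constrained thermal stress σ = E·α·ΔT = 112.5×10³ MPa × 9.07×10⁻⁶ × 92.60 = 94.5 MPa (compressive).

94.5 MPa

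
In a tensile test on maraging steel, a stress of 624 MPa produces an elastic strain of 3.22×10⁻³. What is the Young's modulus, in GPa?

194 GPa

E = σ/ε = 624 MPa / 3.22×10⁻³ = 193800 MPa = 194 GPa.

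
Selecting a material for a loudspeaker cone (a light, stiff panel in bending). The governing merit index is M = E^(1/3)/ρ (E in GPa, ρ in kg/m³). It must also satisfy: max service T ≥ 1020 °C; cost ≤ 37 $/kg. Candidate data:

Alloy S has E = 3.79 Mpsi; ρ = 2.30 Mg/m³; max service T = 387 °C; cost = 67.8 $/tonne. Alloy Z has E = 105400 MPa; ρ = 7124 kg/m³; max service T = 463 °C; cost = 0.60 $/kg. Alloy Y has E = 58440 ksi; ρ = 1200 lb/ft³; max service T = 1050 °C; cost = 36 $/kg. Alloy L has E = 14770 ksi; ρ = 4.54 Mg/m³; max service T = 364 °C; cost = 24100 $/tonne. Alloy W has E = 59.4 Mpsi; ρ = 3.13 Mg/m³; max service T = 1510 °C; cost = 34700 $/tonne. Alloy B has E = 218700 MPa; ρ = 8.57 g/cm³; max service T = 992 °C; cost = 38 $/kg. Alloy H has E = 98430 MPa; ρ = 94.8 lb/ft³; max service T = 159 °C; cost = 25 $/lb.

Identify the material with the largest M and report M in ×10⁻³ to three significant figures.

alloy W, M = 2.37×10⁻³

Screen on constraints: max service T ≥ 1020 °C; cost ≤ 37 $/kg. Survivors: alloy Y, alloy W.
Normalizing units and computing the index:
  alloy Y: E = 402.9 GPa, ρ = 19220 kg/m³
  alloy W: E = 409.5 GPa, ρ = 3130 kg/m³
  alloy W: M = 2.37×10⁻³
  alloy Y: M = 0.384×10⁻³
The maximum is for alloy W.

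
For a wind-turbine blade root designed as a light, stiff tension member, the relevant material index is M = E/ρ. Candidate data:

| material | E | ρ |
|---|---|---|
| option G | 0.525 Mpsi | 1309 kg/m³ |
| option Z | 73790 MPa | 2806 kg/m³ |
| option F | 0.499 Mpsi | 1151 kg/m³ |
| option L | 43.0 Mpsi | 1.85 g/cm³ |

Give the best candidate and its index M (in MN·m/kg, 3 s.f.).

option L, M = 160 MN·m/kg

After converting to SI:
  option G: E = 3.620 GPa, ρ = 1309 kg/m³
  option Z: E = 73.79 GPa, ρ = 2806 kg/m³
  option F: E = 3.440 GPa, ρ = 1151 kg/m³
  option L: E = 296.5 GPa, ρ = 1850 kg/m³
  option L: M = 160 MN·m/kg
  option Z: M = 26.3 MN·m/kg
  option F: M = 2.99 MN·m/kg
  option G: M = 2.77 MN·m/kg
Highest index: option L.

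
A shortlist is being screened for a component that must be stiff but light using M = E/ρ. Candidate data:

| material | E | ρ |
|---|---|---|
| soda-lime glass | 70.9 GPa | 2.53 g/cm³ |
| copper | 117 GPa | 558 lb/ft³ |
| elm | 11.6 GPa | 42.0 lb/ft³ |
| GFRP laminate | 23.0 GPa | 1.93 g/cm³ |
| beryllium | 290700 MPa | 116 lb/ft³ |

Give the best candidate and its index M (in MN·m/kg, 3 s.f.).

In SI units:
  soda-lime glass: E = 70.90 GPa, ρ = 2530 kg/m³
  copper: E = 117.0 GPa, ρ = 8938 kg/m³
  elm: E = 11.60 GPa, ρ = 672.8 kg/m³
  GFRP laminate: E = 23.00 GPa, ρ = 1930 kg/m³
  beryllium: E = 290.7 GPa, ρ = 1858 kg/m³
  beryllium: M = 156 MN·m/kg
  soda-lime glass: M = 28.0 MN·m/kg
  elm: M = 17.2 MN·m/kg
  copper: M = 13.1 MN·m/kg
  GFRP laminate: M = 11.9 MN·m/kg
Highest index: beryllium.

beryllium, M = 156 MN·m/kg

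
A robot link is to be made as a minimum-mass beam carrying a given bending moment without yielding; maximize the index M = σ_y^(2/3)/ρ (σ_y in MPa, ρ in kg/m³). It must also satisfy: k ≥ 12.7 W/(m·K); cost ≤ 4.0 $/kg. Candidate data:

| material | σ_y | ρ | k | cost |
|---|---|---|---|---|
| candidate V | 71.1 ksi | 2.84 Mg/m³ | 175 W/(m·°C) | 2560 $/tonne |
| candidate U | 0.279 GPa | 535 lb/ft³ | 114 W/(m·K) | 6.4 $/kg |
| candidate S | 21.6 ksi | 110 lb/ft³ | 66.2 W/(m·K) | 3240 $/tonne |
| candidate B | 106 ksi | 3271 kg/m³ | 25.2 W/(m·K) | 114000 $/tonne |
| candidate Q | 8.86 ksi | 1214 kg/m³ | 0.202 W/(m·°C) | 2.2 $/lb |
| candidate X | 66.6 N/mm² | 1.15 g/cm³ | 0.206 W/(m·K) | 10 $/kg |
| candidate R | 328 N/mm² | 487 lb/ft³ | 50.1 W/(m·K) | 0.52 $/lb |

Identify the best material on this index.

Screen on constraints: k ≥ 12.7 W/(m·K); cost ≤ 4.0 $/kg. Survivors: candidate V, candidate S, candidate R.
Putting every candidate on a common basis:
  candidate V: σ_y = 490.2 MPa, ρ = 2840 kg/m³
  candidate S: σ_y = 148.9 MPa, ρ = 1762 kg/m³
  candidate R: σ_y = 328.0 MPa, ρ = 7801 kg/m³
  candidate V: M = 21.9×10⁻³
  candidate S: M = 15.9×10⁻³
  candidate R: M = 6.10×10⁻³
Candidate V has the largest M.

candidate V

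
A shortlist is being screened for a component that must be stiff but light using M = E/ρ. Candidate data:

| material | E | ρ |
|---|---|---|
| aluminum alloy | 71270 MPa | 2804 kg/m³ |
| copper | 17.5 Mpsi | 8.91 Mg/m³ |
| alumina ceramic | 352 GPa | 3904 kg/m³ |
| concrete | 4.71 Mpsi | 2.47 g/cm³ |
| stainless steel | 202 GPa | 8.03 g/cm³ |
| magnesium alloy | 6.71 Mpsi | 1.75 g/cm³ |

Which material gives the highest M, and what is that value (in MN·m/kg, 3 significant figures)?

alumina ceramic, M = 90.2 MN·m/kg

In SI units:
  aluminum alloy: E = 71.27 GPa, ρ = 2804 kg/m³
  copper: E = 120.7 GPa, ρ = 8910 kg/m³
  alumina ceramic: E = 352.0 GPa, ρ = 3904 kg/m³
  concrete: E = 32.47 GPa, ρ = 2470 kg/m³
  stainless steel: E = 202.0 GPa, ρ = 8030 kg/m³
  magnesium alloy: E = 46.26 GPa, ρ = 1750 kg/m³
  alumina ceramic: M = 90.2 MN·m/kg
  magnesium alloy: M = 26.4 MN·m/kg
  aluminum alloy: M = 25.4 MN·m/kg
  stainless steel: M = 25.2 MN·m/kg
  copper: M = 13.5 MN·m/kg
  concrete: M = 13.1 MN·m/kg
Highest index: alumina ceramic.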